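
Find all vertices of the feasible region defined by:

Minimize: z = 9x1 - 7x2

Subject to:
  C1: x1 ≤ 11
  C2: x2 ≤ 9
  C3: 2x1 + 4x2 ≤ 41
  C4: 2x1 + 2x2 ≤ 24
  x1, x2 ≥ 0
Each vertex is the intersection of two constraint boundaries that also satisfies all remaining constraints:
  x1 = 0 and x2 = 0 → (0, 0)
  x1 = 11 and x2 = 0 → (11, 0)
  x1 = 11 and 2x1 + 2x2 = 24 → (11, 1)
  2x1 + 4x2 = 41 and 2x1 + 2x2 = 24 → (3.5, 8.5)
  x2 = 9 and 2x1 + 4x2 = 41 → (2.5, 9)
  x2 = 9 and x1 = 0 → (0, 9)

Vertices: (0, 0), (11, 0), (11, 1), (3.5, 8.5), (2.5, 9), (0, 9)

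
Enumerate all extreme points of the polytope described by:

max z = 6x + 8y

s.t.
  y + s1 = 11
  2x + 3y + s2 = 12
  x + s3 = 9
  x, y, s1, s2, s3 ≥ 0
Each vertex is the intersection of two constraint boundaries that also satisfies all remaining constraints:
  x = 0 and y = 0 → (0, 0)
  2x + 3y = 12 and y = 0 → (6, 0)
  2x + 3y = 12 and x = 0 → (0, 4)

Vertices: (0, 0), (6, 0), (0, 4)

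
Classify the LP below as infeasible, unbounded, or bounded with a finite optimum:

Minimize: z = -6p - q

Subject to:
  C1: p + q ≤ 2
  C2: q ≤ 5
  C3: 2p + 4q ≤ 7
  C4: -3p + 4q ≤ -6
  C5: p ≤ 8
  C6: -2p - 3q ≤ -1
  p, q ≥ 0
The point (2, 0) satisfies every constraint, so the LP is feasible; the constraints give p ≤ 8 and q ≤ 5, which with p, q ≥ 0 keep the feasible region inside a bounded box. A feasible, bounded LP attains a finite optimum at a vertex.

Evaluating z = -6p - q at each vertex:
  (2, 0): z = -12

Feasible with finite optimum z* = -12 at (2, 0).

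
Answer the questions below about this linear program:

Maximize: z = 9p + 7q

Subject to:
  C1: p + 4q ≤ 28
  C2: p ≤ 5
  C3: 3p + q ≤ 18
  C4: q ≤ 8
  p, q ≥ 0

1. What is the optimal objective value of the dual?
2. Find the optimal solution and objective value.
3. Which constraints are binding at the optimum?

1. 78 (by strong duality, equal to the primal optimum)
2. p = 4, q = 6, z = 78
3. C1, C3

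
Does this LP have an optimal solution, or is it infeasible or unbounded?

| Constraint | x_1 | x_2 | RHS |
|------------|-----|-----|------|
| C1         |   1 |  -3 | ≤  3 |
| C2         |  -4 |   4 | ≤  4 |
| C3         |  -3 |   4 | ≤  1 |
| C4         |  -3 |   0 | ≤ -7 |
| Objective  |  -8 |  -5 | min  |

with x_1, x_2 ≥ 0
Feasible point: (3, 0) satisfies every constraint, so the LP is feasible.
Direction d = (3, 1): for each constraint row a, a·d ≤ 0 —
  (1)(3) + (-3)(1) = 0 ≤ 0
  (-4)(3) + (4)(1) = -8 ≤ 0
  (-3)(3) + (4)(1) = -5 ≤ 0
  (-3)(3) + (0)(1) = -9 ≤ 0
and d ≥ 0, so (3, 0) + t·d stays feasible for every t ≥ 0. Along this ray z = -8x_1 - 5x_2 changes by -29 per unit t, so z → −∞.

Unbounded: there is a feasible ray along which z → −∞.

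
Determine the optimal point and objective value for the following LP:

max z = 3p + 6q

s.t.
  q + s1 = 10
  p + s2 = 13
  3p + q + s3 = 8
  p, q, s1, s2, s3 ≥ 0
Each vertex is the intersection of two constraint boundaries that also satisfies all remaining constraints:
  p = 0 and q = 0 → (0, 0)
  3p + q = 8 and q = 0 → (2.667, 0)
  3p + q = 8 and p = 0 → (0, 8)

Evaluating z = 3p + 6q at each vertex:
  (0, 0): z = 0
  (2.667, 0): z = 8
  (0, 8): z = 48

The maximum is at (0, 8) with z = 48.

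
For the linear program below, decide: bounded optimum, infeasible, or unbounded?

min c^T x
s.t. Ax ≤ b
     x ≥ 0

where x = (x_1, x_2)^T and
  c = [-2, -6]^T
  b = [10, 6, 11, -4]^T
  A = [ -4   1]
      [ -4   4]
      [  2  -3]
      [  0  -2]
Feasible point: (1, 2) satisfies every constraint, so the LP is feasible.
Direction d = (1, 1): for each constraint row a, a·d ≤ 0 —
  (-4)(1) + (1)(1) = -3 ≤ 0
  (-4)(1) + (4)(1) = 0 ≤ 0
  (2)(1) + (-3)(1) = -1 ≤ 0
  (0)(1) + (-2)(1) = -2 ≤ 0
and d ≥ 0, so (1, 2) + t·d stays feasible for every t ≥ 0. Along this ray z = -2x_1 - 6x_2 changes by -8 per unit t, so z → −∞.

Unbounded: there is a feasible ray along which z → −∞.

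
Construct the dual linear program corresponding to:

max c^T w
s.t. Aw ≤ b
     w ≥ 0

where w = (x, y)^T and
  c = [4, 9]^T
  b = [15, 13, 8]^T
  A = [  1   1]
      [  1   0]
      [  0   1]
Minimize: z = 15y1 + 13y2 + 8y3

Subject to:
  C1: -y1 - y2 ≤ -4
  C2: -y1 - y3 ≤ -9
  y1, y2, y3 ≥ 0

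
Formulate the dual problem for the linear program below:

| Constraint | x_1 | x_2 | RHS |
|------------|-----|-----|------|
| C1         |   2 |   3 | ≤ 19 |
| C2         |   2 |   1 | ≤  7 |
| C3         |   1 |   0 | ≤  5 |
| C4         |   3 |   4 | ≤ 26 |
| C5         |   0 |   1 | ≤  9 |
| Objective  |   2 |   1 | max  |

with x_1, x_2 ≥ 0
Minimize: z = 19y1 + 7y2 + 5y3 + 26y4 + 9y5

Subject to:
  C1: -2y1 - 2y2 - y3 - 3y4 ≤ -2
  C2: -3y1 - y2 - 4y4 - y5 ≤ -1
  y1, y2, y3, y4, y5 ≥ 0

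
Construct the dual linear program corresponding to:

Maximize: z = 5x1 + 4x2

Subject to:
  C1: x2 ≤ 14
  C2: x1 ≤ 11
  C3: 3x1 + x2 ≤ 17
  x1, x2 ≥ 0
Minimize: z = 14y1 + 11y2 + 17y3

Subject to:
  C1: -y2 - 3y3 ≤ -5
  C2: -y1 - y3 ≤ -4
  y1, y2, y3 ≥ 0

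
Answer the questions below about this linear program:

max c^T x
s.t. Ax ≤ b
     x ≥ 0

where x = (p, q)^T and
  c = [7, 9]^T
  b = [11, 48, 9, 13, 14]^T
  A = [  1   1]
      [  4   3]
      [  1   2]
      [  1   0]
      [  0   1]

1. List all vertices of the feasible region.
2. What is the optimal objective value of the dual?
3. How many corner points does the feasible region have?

1. (0, 0), (9, 0), (0, 4.5)
2. 63 (by strong duality, equal to the primal optimum)
3. 3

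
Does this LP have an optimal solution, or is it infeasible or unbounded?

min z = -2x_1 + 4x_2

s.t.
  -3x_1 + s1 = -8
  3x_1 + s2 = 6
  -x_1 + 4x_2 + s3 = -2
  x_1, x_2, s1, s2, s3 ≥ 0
The row 3x_1 + s2 = 6 with s2 ≥ 0 requires 3x_1 ≤ 6, while the row -3x_1 + s1 = -8 with s1 ≥ 0 is equivalent to 3x_1 ≥ 8. Together they would need 8 ≤ 3x_1 ≤ 6, which is impossible since 8 > 6. No point satisfies all constraints.

Infeasible: no point satisfies all constraints simultaneously.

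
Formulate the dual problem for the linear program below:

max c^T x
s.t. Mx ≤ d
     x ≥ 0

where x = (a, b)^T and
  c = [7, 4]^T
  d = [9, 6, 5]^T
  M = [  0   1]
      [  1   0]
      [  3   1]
Minimize: z = 9y1 + 6y2 + 5y3

Subject to:
  C1: -y2 - 3y3 ≤ -7
  C2: -y1 - y3 ≤ -4
  y1, y2, y3 ≥ 0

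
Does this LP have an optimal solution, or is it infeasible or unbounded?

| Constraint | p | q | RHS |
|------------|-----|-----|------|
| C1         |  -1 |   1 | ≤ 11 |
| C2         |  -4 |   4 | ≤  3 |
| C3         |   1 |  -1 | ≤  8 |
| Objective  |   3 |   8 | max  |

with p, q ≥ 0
Feasible point: (0, 0) satisfies every constraint, so the LP is feasible.
Direction d = (1, 1): for each constraint row a, a·d ≤ 0 —
  (-1)(1) + (1)(1) = 0 ≤ 0
  (-4)(1) + (4)(1) = 0 ≤ 0
  (1)(1) + (-1)(1) = 0 ≤ 0
and d ≥ 0, so (0, 0) + t·d stays feasible for every t ≥ 0. Along this ray z = 3p + 8q changes by 11 per unit t, so z → +∞.

The LP is unbounded; z can be made arbitrarily large.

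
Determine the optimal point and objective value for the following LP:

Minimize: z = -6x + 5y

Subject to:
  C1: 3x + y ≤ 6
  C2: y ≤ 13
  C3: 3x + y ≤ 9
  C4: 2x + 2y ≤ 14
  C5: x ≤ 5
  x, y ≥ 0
x = 2, y = 0, z = -12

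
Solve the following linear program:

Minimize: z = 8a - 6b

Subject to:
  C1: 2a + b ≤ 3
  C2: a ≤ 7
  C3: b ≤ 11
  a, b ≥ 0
Each vertex is the intersection of two constraint boundaries that also satisfies all remaining constraints:
  a = 0 and b = 0 → (0, 0)
  2a + b = 3 and b = 0 → (1.5, 0)
  2a + b = 3 and a = 0 → (0, 3)

Evaluating z = 8a - 6b at each vertex:
  (0, 0): z = 0
  (1.5, 0): z = 12
  (0, 3): z = -18

The minimum is at (0, 3) with z = -18.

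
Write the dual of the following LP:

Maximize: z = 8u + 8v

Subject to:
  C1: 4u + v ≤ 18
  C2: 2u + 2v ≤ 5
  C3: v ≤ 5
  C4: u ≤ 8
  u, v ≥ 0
Minimize: z = 18y1 + 5y2 + 5y3 + 8y4

Subject to:
  C1: -4y1 - 2y2 - y4 ≤ -8
  C2: -y1 - 2y2 - y3 ≤ -8
  y1, y2, y3, y4 ≥ 0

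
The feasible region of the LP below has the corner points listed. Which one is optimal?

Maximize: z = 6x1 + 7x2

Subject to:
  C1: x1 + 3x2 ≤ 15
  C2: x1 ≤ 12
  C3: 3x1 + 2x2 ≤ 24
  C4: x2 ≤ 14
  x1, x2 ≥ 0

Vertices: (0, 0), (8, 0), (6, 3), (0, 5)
Evaluating z = 6x1 + 7x2 at each vertex:
  (0, 0): z = 0
  (8, 0): z = 48
  (6, 3): z = 57
  (0, 5): z = 35

The largest value is z = 57, attained at (6, 3).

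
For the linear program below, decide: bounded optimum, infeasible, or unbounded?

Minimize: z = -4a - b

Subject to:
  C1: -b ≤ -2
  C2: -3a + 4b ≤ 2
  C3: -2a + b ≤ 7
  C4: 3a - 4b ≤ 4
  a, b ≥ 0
Feasible point: (2, 2) satisfies every constraint, so the LP is feasible.
Direction d = (4, 3): for each constraint row a, a·d ≤ 0 —
  (0)(4) + (-1)(3) = -3 ≤ 0
  (-3)(4) + (4)(3) = 0 ≤ 0
  (-2)(4) + (1)(3) = -5 ≤ 0
  (3)(4) + (-4)(3) = 0 ≤ 0
and d ≥ 0, so (2, 2) + t·d stays feasible for every t ≥ 0. Along this ray z = -4a - b changes by -19 per unit t, so z → −∞.

Unbounded — the objective can decrease without bound over the feasible region.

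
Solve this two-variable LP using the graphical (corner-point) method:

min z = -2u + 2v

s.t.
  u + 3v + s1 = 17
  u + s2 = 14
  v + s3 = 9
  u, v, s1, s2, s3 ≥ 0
u = 14, v = 0, z = -28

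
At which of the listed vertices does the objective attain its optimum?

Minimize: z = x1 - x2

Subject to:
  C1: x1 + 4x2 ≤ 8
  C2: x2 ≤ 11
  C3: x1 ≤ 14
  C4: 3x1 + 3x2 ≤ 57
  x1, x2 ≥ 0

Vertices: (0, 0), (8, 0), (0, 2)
Evaluating z = x1 - x2 at each vertex:
  (0, 0): z = 0
  (8, 0): z = 8
  (0, 2): z = -2

The smallest value is z = -2, attained at (0, 2).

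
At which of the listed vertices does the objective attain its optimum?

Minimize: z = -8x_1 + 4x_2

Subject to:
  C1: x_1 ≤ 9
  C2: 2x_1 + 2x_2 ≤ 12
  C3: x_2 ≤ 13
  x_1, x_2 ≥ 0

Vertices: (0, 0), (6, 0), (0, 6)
Evaluating z = -8x_1 + 4x_2 at each vertex:
  (0, 0): z = 0
  (6, 0): z = -48
  (0, 6): z = 24

The smallest value is z = -48, attained at (6, 0).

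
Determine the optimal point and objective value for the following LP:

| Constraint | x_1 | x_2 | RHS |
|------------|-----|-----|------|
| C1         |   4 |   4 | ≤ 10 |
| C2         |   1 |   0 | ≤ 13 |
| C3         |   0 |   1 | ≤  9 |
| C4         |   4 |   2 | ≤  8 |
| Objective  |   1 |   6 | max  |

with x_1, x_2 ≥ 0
Each vertex is the intersection of two constraint boundaries that also satisfies all remaining constraints:
  x_1 = 0 and x_2 = 0 → (0, 0)
  4x_1 + 2x_2 = 8 and x_2 = 0 → (2, 0)
  4x_1 + 4x_2 = 10 and 4x_1 + 2x_2 = 8 → (1.5, 1)
  4x_1 + 4x_2 = 10 and x_1 = 0 → (0, 2.5)

Evaluating z = x_1 + 6x_2 at each vertex:
  (0, 0): z = 0
  (2, 0): z = 2
  (1.5, 1): z = 7.5
  (0, 2.5): z = 15

The maximum is at (0, 2.5) with z = 15.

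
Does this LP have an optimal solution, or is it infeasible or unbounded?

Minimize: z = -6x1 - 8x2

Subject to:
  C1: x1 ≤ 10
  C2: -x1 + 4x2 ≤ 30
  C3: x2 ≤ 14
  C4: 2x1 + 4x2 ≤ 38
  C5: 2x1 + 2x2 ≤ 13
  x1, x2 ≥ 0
The point (0, 6.5) satisfies every constraint, so the LP is feasible; the constraints give x1 ≤ 10 and x2 ≤ 14, which with x1, x2 ≥ 0 keep the feasible region inside a bounded box. A feasible, bounded LP attains a finite optimum at a vertex.

Evaluating z = -6x1 - 8x2 at each vertex:
  (0, 0): z = 0
  (6.5, 0): z = -39
  (0, 6.5): z = -52

Feasible with finite optimum z* = -52 at (0, 6.5).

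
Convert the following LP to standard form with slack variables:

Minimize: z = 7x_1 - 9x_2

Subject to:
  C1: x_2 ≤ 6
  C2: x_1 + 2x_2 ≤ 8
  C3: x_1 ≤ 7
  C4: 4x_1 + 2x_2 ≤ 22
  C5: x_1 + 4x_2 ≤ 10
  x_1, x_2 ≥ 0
min z = 7x_1 - 9x_2

s.t.
  x_2 + s1 = 6
  x_1 + 2x_2 + s2 = 8
  x_1 + s3 = 7
  4x_1 + 2x_2 + s4 = 22
  x_1 + 4x_2 + s5 = 10
  x_1, x_2, s1, s2, s3, s4, s5 ≥ 0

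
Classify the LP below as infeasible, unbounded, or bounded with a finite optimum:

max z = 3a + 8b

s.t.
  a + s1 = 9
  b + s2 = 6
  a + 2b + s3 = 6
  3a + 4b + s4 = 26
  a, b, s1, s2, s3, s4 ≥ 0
The point (0, 3) satisfies every constraint, so the LP is feasible; the constraints give a ≤ 9 and b ≤ 6, which with a, b ≥ 0 keep the feasible region inside a bounded box. A feasible, bounded LP attains a finite optimum at a vertex.

Evaluating z = 3a + 8b at each vertex:
  (0, 0): z = 0
  (6, 0): z = 18
  (0, 3): z = 24

Bounded optimum: z* = 24 at (0, 3).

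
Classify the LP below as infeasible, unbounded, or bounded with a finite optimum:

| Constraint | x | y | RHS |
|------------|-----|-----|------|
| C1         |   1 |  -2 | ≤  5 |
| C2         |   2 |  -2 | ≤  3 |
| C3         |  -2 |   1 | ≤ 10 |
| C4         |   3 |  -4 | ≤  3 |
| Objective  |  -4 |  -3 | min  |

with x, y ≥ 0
Feasible point: (0, 0) satisfies every constraint, so the LP is feasible.
Direction d = (1, 1): for each constraint row a, a·d ≤ 0 —
  (1)(1) + (-2)(1) = -1 ≤ 0
  (2)(1) + (-2)(1) = 0 ≤ 0
  (-2)(1) + (1)(1) = -1 ≤ 0
  (3)(1) + (-4)(1) = -1 ≤ 0
and d ≥ 0, so (0, 0) + t·d stays feasible for every t ≥ 0. Along this ray z = -4x - 3y changes by -7 per unit t, so z → −∞.

Unbounded — the objective can decrease without bound over the feasible region.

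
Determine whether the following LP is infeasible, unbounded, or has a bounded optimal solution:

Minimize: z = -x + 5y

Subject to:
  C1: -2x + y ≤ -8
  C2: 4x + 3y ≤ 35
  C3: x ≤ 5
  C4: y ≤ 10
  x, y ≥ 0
The point (5, 0) satisfies every constraint, so the LP is feasible; the constraints give x ≤ 5 and y ≤ 10, which with x, y ≥ 0 keep the feasible region inside a bounded box. A feasible, bounded LP attains a finite optimum at a vertex.

Evaluating z = -x + 5y at each vertex:
  (4, 0): z = -4
  (5, 0): z = -5
  (5, 2): z = 5

The LP has an optimal solution: (5, 0) with z = -5.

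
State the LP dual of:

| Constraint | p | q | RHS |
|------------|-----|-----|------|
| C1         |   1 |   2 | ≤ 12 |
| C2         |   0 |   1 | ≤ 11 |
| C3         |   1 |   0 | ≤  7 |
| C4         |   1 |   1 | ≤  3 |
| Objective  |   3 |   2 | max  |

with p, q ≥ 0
Minimize: z = 12y1 + 11y2 + 7y3 + 3y4

Subject to:
  C1: -y1 - y3 - y4 ≤ -3
  C2: -2y1 - y2 - y4 ≤ -2
  y1, y2, y3, y4 ≥ 0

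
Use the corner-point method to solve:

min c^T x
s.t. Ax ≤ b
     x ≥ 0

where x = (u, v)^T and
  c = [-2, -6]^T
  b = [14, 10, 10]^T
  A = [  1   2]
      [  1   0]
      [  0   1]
u = 0, v = 7, z = -42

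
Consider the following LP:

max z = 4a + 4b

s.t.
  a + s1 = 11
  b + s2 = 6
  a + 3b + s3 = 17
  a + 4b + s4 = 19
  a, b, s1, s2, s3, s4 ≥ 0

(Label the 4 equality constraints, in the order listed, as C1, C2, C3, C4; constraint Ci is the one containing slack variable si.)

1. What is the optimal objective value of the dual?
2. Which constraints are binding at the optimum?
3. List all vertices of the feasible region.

1. 52 (by strong duality, equal to the primal optimum)
2. C1, C3, C4
3. (0, 0), (11, 0), (11, 2), (0, 4.75)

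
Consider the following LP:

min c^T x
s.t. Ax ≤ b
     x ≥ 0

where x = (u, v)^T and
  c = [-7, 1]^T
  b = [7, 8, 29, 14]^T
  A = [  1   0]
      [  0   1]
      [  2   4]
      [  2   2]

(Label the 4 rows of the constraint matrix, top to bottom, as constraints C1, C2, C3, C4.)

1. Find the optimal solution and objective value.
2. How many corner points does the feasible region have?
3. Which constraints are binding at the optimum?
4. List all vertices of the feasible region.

1. u = 7, v = 0, z = -49
2. 3
3. C1, C4, v ≥ 0
4. (0, 0), (7, 0), (0, 7)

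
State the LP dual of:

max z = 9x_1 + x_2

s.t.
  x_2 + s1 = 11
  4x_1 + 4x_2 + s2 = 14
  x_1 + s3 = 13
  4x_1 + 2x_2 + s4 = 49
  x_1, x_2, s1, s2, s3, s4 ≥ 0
Minimize: z = 11y1 + 14y2 + 13y3 + 49y4

Subject to:
  C1: -4y2 - y3 - 4y4 ≤ -9
  C2: -y1 - 4y2 - 2y4 ≤ -1
  y1, y2, y3, y4 ≥ 0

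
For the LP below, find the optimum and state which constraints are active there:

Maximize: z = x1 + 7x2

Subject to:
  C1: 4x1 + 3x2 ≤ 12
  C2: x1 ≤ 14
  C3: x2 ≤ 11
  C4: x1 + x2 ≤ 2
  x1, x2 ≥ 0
Optimal: x1 = 0, x2 = 2
Binding: C4, x1 ≥ 0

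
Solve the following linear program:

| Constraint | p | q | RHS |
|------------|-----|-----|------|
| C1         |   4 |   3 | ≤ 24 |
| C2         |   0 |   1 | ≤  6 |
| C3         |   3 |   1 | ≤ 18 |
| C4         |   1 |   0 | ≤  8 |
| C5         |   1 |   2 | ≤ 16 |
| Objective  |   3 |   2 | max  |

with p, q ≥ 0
Each vertex is the intersection of two constraint boundaries that also satisfies all remaining constraints:
  p = 0 and q = 0 → (0, 0)
  4p + 3q = 24 and 3p + q = 18 → (6, 0)
  4p + 3q = 24 and q = 6 → (1.5, 6)
  q = 6 and p = 0 → (0, 6)

Evaluating z = 3p + 2q at each vertex:
  (0, 0): z = 0
  (6, 0): z = 18
  (1.5, 6): z = 16.5
  (0, 6): z = 12

The maximum is at (6, 0) with z = 18.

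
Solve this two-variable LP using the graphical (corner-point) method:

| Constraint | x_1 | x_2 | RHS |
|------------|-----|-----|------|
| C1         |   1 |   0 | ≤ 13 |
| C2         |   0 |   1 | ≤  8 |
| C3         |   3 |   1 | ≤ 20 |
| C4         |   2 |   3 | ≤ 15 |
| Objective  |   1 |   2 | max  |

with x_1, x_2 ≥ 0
Each vertex is the intersection of two constraint boundaries that also satisfies all remaining constraints:
  x_1 = 0 and x_2 = 0 → (0, 0)
  3x_1 + x_2 = 20 and x_2 = 0 → (6.667, 0)
  3x_1 + x_2 = 20 and 2x_1 + 3x_2 = 15 → (6.429, 0.7143)
  2x_1 + 3x_2 = 15 and x_1 = 0 → (0, 5)

Evaluating z = x_1 + 2x_2 at each vertex:
  (0, 0): z = 0
  (6.667, 0): z = 6.667
  (6.429, 0.7143): z = 7.857
  (0, 5): z = 10

The maximum is at (0, 5) with z = 10.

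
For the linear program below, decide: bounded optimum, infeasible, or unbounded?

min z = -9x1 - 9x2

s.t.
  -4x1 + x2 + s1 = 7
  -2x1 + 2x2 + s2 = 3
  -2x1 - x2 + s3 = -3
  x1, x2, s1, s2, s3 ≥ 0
Feasible point: (1, 1) satisfies every constraint, so the LP is feasible.
Direction d = (1, 0): for each constraint row a, a·d ≤ 0 —
  (-4)(1) + (1)(0) = -4 ≤ 0
  (-2)(1) + (2)(0) = -2 ≤ 0
  (-2)(1) + (-1)(0) = -2 ≤ 0
and d ≥ 0, so (1, 1) + t·d stays feasible for every t ≥ 0. Along this ray z = -9x1 - 9x2 changes by -9 per unit t, so z → −∞.

Unbounded — the objective can decrease without bound over the feasible region.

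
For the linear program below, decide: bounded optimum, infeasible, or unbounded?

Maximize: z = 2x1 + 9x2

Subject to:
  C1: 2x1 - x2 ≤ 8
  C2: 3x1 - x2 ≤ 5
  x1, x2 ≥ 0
Feasible point: (0, 0) satisfies every constraint, so the LP is feasible.
Direction d = (0, 1): for each constraint row a, a·d ≤ 0 —
  (2)(0) + (-1)(1) = -1 ≤ 0
  (3)(0) + (-1)(1) = -1 ≤ 0
and d ≥ 0, so (0, 0) + t·d stays feasible for every t ≥ 0. Along this ray z = 2x1 + 9x2 changes by 9 per unit t, so z → +∞.

The LP is unbounded; z can be made arbitrarily large.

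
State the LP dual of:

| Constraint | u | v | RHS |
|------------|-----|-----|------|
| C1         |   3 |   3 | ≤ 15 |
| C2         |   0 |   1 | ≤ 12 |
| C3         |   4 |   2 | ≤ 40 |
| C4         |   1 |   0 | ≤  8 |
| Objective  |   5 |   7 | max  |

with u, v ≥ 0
Minimize: z = 15y1 + 12y2 + 40y3 + 8y4

Subject to:
  C1: -3y1 - 4y3 - y4 ≤ -5
  C2: -3y1 - y2 - 2y3 ≤ -7
  y1, y2, y3, y4 ≥ 0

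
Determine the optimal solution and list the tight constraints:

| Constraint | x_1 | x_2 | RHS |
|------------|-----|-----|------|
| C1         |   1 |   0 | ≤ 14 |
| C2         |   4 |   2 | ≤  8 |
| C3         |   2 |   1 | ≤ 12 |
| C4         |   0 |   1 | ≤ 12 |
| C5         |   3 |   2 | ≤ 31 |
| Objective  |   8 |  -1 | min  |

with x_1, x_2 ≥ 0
Optimal: x_1 = 0, x_2 = 4
Binding: C2, x_1 ≥ 0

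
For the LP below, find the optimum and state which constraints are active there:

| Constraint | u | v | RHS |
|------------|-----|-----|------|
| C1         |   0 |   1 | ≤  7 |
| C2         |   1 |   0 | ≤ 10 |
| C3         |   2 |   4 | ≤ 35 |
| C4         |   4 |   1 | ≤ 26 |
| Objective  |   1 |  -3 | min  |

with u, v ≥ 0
Optimal: u = 0, v = 7
Binding: C1, u ≥ 0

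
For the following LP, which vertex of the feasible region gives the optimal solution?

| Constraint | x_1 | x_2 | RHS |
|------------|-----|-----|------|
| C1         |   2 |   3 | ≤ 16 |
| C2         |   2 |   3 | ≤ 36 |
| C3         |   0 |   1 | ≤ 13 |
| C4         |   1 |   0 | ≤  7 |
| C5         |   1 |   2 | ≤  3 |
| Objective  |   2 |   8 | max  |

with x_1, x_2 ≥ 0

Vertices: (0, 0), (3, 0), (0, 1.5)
Evaluating z = 2x_1 + 8x_2 at each vertex:
  (0, 0): z = 0
  (3, 0): z = 6
  (0, 1.5): z = 12

The largest value is z = 12, attained at (0, 1.5).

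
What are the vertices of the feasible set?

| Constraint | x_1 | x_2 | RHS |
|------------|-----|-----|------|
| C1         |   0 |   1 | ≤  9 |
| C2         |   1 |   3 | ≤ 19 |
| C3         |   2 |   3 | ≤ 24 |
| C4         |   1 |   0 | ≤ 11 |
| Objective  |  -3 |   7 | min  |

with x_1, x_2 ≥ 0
Each vertex is the intersection of two constraint boundaries that also satisfies all remaining constraints:
  x_1 = 0 and x_2 = 0 → (0, 0)
  x_1 = 11 and x_2 = 0 → (11, 0)
  2x_1 + 3x_2 = 24 and x_1 = 11 → (11, 0.6667)
  x_1 + 3x_2 = 19 and 2x_1 + 3x_2 = 24 → (5, 4.667)
  x_1 + 3x_2 = 19 and x_1 = 0 → (0, 6.333)

Vertices: (0, 0), (11, 0), (11, 0.6667), (5, 4.667), (0, 6.333)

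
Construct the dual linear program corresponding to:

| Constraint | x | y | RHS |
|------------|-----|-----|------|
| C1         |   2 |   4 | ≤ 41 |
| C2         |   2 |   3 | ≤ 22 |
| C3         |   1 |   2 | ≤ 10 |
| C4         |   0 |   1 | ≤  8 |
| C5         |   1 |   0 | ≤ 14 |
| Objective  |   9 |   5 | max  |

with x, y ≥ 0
Minimize: z = 41y1 + 22y2 + 10y3 + 8y4 + 14y5

Subject to:
  C1: -2y1 - 2y2 - y3 - y5 ≤ -9
  C2: -4y1 - 3y2 - 2y3 - y4 ≤ -5
  y1, y2, y3, y4, y5 ≥ 0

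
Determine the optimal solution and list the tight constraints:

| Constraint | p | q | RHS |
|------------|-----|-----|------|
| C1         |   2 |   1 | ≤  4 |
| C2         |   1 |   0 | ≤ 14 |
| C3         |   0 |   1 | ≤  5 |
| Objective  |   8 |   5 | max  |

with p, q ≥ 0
Optimal: p = 0, q = 4
Binding: C1, p ≥ 0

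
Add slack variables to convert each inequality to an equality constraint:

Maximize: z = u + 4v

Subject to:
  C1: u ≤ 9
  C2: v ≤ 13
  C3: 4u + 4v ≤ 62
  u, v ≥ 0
max z = u + 4v

s.t.
  u + s1 = 9
  v + s2 = 13
  4u + 4v + s3 = 62
  u, v, s1, s2, s3 ≥ 0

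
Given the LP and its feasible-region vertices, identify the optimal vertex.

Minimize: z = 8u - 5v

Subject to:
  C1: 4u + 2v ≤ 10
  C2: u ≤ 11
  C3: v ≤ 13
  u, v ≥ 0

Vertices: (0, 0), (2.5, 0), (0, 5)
(0, 5) with z = -25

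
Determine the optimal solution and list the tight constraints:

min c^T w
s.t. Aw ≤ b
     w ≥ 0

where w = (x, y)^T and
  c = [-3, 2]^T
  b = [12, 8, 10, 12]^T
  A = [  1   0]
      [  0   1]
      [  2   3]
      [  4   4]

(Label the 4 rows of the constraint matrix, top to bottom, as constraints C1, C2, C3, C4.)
Optimal: x = 3, y = 0
Binding: C4, y ≥ 0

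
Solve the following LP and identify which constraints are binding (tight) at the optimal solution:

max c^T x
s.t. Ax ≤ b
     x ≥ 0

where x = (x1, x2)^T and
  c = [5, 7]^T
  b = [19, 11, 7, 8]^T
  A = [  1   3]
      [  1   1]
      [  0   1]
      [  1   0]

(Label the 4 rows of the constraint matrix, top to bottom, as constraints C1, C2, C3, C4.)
Optimal: x1 = 7, x2 = 4
Binding: C1, C2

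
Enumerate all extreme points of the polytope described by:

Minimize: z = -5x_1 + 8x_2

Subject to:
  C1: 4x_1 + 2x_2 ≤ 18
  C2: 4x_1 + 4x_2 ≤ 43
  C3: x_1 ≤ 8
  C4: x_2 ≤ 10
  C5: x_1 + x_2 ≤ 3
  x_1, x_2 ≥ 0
Each vertex is the intersection of two constraint boundaries that also satisfies all remaining constraints:
  x_1 = 0 and x_2 = 0 → (0, 0)
  x_1 + x_2 = 3 and x_2 = 0 → (3, 0)
  x_1 + x_2 = 3 and x_1 = 0 → (0, 3)

Vertices: (0, 0), (3, 0), (0, 3)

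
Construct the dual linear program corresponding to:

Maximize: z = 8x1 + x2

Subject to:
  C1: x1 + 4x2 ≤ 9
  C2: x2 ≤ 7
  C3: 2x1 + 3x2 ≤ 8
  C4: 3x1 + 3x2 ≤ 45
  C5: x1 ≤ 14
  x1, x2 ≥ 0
Minimize: z = 9y1 + 7y2 + 8y3 + 45y4 + 14y5

Subject to:
  C1: -y1 - 2y3 - 3y4 - y5 ≤ -8
  C2: -4y1 - y2 - 3y3 - 3y4 ≤ -1
  y1, y2, y3, y4, y5 ≥ 0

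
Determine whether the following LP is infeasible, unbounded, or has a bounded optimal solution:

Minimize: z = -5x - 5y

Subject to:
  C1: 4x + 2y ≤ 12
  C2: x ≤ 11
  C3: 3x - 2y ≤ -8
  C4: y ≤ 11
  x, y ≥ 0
The point (0, 6) satisfies every constraint, so the LP is feasible; the constraints give x ≤ 11 and y ≤ 11, which with x, y ≥ 0 keep the feasible region inside a bounded box. A feasible, bounded LP attains a finite optimum at a vertex.

The LP has an optimal solution: (0, 6) with z = -30.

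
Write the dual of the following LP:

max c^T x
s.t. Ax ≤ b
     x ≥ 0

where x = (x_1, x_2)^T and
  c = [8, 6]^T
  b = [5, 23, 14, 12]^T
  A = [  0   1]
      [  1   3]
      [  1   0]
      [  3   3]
Minimize: z = 5y1 + 23y2 + 14y3 + 12y4

Subject to:
  C1: -y2 - y3 - 3y4 ≤ -8
  C2: -y1 - 3y2 - 3y4 ≤ -6
  y1, y2, y3, y4 ≥ 0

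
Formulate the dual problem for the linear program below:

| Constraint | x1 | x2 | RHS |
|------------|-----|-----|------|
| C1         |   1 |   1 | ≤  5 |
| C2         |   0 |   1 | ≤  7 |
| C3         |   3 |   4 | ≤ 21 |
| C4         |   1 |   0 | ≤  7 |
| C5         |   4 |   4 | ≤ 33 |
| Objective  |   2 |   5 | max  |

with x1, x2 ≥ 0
Minimize: z = 5y1 + 7y2 + 21y3 + 7y4 + 33y5

Subject to:
  C1: -y1 - 3y3 - y4 - 4y5 ≤ -2
  C2: -y1 - y2 - 4y3 - 4y5 ≤ -5
  y1, y2, y3, y4, y5 ≥ 0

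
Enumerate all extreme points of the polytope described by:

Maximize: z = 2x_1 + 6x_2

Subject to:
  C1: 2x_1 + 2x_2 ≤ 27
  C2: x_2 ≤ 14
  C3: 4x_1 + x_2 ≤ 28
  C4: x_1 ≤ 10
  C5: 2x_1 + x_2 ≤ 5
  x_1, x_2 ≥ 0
Each vertex is the intersection of two constraint boundaries that also satisfies all remaining constraints:
  x_1 = 0 and x_2 = 0 → (0, 0)
  2x_1 + x_2 = 5 and x_2 = 0 → (2.5, 0)
  2x_1 + x_2 = 5 and x_1 = 0 → (0, 5)

Vertices: (0, 0), (2.5, 0), (0, 5)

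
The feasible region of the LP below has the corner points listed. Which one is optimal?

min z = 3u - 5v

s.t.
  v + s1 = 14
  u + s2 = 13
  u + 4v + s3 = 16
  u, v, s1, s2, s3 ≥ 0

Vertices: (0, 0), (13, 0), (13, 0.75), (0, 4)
(0, 4) with z = -20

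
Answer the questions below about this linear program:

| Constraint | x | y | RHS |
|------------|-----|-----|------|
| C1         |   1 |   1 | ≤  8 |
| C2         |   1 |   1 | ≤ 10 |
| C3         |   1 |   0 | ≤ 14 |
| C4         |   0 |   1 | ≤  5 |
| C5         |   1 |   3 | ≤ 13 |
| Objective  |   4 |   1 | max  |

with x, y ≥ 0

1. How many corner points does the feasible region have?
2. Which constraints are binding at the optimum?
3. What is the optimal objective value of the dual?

1. 4
2. C1, y ≥ 0
3. 32 (by strong duality, equal to the primal optimum)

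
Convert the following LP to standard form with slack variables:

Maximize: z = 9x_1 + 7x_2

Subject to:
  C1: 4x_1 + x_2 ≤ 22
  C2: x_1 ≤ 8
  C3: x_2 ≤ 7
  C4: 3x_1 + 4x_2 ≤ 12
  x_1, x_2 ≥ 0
max z = 9x_1 + 7x_2

s.t.
  4x_1 + x_2 + s1 = 22
  x_1 + s2 = 8
  x_2 + s3 = 7
  3x_1 + 4x_2 + s4 = 12
  x_1, x_2, s1, s2, s3, s4 ≥ 0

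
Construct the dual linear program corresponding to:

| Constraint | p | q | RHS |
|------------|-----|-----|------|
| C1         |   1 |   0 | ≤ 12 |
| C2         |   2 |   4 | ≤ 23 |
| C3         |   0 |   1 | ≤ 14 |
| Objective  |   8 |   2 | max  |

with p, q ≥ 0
Minimize: z = 12y1 + 23y2 + 14y3

Subject to:
  C1: -y1 - 2y2 ≤ -8
  C2: -4y2 - y3 ≤ -2
  y1, y2, y3 ≥ 0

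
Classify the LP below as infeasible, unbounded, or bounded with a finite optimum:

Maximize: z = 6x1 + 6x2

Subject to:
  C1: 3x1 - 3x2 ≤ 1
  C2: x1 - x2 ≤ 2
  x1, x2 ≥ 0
Feasible point: (0, 0) satisfies every constraint, so the LP is feasible.
Direction d = (0, 1): for each constraint row a, a·d ≤ 0 —
  (3)(0) + (-3)(1) = -3 ≤ 0
  (1)(0) + (-1)(1) = -1 ≤ 0
and d ≥ 0, so (0, 0) + t·d stays feasible for every t ≥ 0. Along this ray z = 6x1 + 6x2 changes by 6 per unit t, so z → +∞.

The LP is unbounded; z can be made arbitrarily large.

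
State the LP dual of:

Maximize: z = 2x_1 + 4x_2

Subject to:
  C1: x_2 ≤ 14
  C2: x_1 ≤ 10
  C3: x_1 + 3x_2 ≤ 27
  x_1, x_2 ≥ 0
Minimize: z = 14y1 + 10y2 + 27y3

Subject to:
  C1: -y2 - y3 ≤ -2
  C2: -y1 - 3y3 ≤ -4
  y1, y2, y3 ≥ 0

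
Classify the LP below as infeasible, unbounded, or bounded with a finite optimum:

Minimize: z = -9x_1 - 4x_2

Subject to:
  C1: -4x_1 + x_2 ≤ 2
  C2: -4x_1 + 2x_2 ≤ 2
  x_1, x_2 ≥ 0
Feasible point: (0, 0) satisfies every constraint, so the LP is feasible.
Direction d = (1, 0): for each constraint row a, a·d ≤ 0 —
  (-4)(1) + (1)(0) = -4 ≤ 0
  (-4)(1) + (2)(0) = -4 ≤ 0
and d ≥ 0, so (0, 0) + t·d stays feasible for every t ≥ 0. Along this ray z = -9x_1 - 4x_2 changes by -9 per unit t, so z → −∞.

Unbounded: there is a feasible ray along which z → −∞.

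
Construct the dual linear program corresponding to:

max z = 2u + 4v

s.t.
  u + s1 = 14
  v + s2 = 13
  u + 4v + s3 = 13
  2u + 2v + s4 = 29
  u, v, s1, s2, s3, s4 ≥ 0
Minimize: z = 14y1 + 13y2 + 13y3 + 29y4

Subject to:
  C1: -y1 - y3 - 2y4 ≤ -2
  C2: -y2 - 4y3 - 2y4 ≤ -4
  y1, y2, y3, y4 ≥ 0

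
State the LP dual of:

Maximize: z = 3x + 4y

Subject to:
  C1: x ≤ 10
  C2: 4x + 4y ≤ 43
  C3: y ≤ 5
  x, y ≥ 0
Minimize: z = 10y1 + 43y2 + 5y3

Subject to:
  C1: -y1 - 4y2 ≤ -3
  C2: -4y2 - y3 ≤ -4
  y1, y2, y3 ≥ 0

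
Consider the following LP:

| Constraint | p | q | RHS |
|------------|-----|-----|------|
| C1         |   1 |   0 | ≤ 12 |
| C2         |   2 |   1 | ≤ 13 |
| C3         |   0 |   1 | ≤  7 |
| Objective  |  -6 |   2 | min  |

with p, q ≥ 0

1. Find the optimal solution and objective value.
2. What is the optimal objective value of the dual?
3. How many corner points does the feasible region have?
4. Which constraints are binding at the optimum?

1. p = 6.5, q = 0, z = -39
2. -39 (by strong duality, equal to the primal optimum)
3. 4
4. C2, q ≥ 0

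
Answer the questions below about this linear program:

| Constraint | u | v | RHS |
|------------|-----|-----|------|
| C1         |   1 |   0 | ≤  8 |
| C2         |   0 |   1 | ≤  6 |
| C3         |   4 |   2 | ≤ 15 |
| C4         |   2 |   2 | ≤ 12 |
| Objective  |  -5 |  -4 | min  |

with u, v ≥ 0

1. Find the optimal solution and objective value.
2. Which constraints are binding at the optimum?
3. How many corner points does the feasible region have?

1. u = 1.5, v = 4.5, z = -25.5
2. C3, C4
3. 4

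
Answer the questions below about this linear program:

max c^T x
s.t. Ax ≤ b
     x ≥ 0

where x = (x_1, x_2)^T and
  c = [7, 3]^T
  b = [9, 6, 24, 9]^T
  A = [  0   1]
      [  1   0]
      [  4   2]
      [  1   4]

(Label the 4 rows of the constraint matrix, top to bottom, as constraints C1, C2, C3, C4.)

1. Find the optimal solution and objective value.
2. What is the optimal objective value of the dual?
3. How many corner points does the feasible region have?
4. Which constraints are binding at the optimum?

1. x_1 = 6, x_2 = 0, z = 42
2. 42 (by strong duality, equal to the primal optimum)
3. 4
4. C2, C3, x_2 ≥ 0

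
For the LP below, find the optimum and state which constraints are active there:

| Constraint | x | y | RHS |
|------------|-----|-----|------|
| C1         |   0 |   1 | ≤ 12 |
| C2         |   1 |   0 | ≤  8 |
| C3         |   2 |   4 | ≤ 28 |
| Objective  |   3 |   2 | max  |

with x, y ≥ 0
Optimal: x = 8, y = 3
Slack at optimum:
  C1: slack = 9
  C2: slack = 0 (binding)
  C3: slack = 0 (binding)
  x ≥ 0: x = 8
  y ≥ 0: y = 3
Binding constraints: C2, C3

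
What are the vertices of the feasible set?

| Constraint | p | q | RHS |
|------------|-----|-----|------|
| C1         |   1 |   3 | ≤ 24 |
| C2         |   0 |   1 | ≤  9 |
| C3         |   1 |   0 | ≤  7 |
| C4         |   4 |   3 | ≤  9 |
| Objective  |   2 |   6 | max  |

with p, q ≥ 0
Each vertex is the intersection of two constraint boundaries that also satisfies all remaining constraints:
  p = 0 and q = 0 → (0, 0)
  4p + 3q = 9 and q = 0 → (2.25, 0)
  4p + 3q = 9 and p = 0 → (0, 3)

Vertices: (0, 0), (2.25, 0), (0, 3)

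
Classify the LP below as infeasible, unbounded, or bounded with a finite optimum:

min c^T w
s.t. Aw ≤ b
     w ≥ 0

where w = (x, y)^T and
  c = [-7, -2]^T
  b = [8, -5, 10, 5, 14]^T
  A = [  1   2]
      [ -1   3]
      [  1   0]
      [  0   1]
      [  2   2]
The point (7, 0) satisfies every constraint, so the LP is feasible; the constraints give x ≤ 10 and y ≤ 5, which with x, y ≥ 0 keep the feasible region inside a bounded box. A feasible, bounded LP attains a finite optimum at a vertex.

Feasible with finite optimum z* = -49 at (7, 0).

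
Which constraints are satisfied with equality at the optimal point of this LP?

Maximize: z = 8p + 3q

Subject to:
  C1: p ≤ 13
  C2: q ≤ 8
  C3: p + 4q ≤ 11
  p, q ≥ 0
Optimal: p = 11, q = 0
Binding: C3, q ≥ 0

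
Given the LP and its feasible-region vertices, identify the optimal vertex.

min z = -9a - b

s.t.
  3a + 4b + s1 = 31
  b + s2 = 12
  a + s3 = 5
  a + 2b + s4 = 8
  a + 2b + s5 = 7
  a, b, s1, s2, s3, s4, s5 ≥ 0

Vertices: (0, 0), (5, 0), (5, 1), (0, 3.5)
Evaluating z = -9a - b at each vertex:
  (0, 0): z = 0
  (5, 0): z = -45
  (5, 1): z = -46
  (0, 3.5): z = -3.5

The smallest value is z = -46, attained at (5, 1).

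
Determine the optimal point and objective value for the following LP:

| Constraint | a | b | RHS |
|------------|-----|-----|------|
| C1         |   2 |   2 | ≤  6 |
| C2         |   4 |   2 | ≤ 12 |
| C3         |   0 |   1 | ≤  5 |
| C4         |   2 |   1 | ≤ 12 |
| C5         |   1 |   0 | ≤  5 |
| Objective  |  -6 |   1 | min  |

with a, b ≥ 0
Each vertex is the intersection of two constraint boundaries that also satisfies all remaining constraints:
  a = 0 and b = 0 → (0, 0)
  2a + 2b = 6 and 4a + 2b = 12 → (3, 0)
  2a + 2b = 6 and a = 0 → (0, 3)

Evaluating z = -6a + b at each vertex:
  (0, 0): z = 0
  (3, 0): z = -18
  (0, 3): z = 3

The minimum is at (3, 0) with z = -18.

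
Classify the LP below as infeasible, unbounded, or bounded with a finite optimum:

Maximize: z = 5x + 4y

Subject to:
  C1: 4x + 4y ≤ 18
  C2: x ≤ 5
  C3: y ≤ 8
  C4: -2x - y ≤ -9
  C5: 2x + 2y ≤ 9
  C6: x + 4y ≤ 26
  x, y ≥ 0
The point (4.5, 0) satisfies every constraint, so the LP is feasible; the constraints give x ≤ 5 and y ≤ 8, which with x, y ≥ 0 keep the feasible region inside a bounded box. A feasible, bounded LP attains a finite optimum at a vertex.

Evaluating z = 5x + 4y at each vertex:
  (4.5, 0): z = 22.5

Bounded optimum: z* = 22.5 at (4.5, 0).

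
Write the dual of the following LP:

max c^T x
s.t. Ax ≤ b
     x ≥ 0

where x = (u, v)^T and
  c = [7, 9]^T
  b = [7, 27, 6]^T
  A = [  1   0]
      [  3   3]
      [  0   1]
Minimize: z = 7y1 + 27y2 + 6y3

Subject to:
  C1: -y1 - 3y2 ≤ -7
  C2: -3y2 - y3 ≤ -9
  y1, y2, y3 ≥ 0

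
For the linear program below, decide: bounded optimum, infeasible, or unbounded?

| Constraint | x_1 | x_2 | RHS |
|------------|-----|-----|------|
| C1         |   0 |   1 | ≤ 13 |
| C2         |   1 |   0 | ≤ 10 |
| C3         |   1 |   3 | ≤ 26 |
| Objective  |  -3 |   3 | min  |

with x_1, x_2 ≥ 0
The point (10, 0) satisfies every constraint, so the LP is feasible; the constraints give x_1 ≤ 10 and x_2 ≤ 13, which with x_1, x_2 ≥ 0 keep the feasible region inside a bounded box. A feasible, bounded LP attains a finite optimum at a vertex.

Evaluating z = -3x_1 + 3x_2 at each vertex:
  (0, 0): z = 0
  (10, 0): z = -30
  (10, 5.333): z = -14
  (0, 8.667): z = 26

Feasible with finite optimum z* = -30 at (10, 0).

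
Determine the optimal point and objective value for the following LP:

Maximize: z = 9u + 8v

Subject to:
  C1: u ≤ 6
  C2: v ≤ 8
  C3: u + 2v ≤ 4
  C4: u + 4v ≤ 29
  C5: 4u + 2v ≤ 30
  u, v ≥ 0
Each vertex is the intersection of two constraint boundaries that also satisfies all remaining constraints:
  u = 0 and v = 0 → (0, 0)
  u + 2v = 4 and v = 0 → (4, 0)
  u + 2v = 4 and u = 0 → (0, 2)

Evaluating z = 9u + 8v at each vertex:
  (0, 0): z = 0
  (4, 0): z = 36
  (0, 2): z = 16

The maximum is at (4, 0) with z = 36.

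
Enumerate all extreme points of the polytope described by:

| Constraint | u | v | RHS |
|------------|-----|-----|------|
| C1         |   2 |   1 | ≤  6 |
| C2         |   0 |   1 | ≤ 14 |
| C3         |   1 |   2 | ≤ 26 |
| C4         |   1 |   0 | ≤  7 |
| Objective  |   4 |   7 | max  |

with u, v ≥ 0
Each vertex is the intersection of two constraint boundaries that also satisfies all remaining constraints:
  u = 0 and v = 0 → (0, 0)
  2u + v = 6 and v = 0 → (3, 0)
  2u + v = 6 and u = 0 → (0, 6)

Vertices: (0, 0), (3, 0), (0, 6)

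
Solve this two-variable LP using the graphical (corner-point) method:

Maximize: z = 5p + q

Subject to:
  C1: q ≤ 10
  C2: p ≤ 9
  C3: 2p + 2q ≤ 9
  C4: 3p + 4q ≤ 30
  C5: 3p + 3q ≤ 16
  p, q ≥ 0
Each vertex is the intersection of two constraint boundaries that also satisfies all remaining constraints:
  p = 0 and q = 0 → (0, 0)
  2p + 2q = 9 and q = 0 → (4.5, 0)
  2p + 2q = 9 and p = 0 → (0, 4.5)

Evaluating z = 5p + q at each vertex:
  (0, 0): z = 0
  (4.5, 0): z = 22.5
  (0, 4.5): z = 4.5

The maximum is at (4.5, 0) with z = 22.5.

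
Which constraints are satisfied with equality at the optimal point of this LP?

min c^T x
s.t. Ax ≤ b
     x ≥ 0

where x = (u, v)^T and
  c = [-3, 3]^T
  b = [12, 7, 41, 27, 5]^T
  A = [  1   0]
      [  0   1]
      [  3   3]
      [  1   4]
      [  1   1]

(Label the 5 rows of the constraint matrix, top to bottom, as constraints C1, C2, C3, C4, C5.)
Optimal: u = 5, v = 0
Slack at optimum:
  C1: slack = 7
  C2: slack = 7
  C3: slack = 26
  C4: slack = 22
  C5: slack = 0 (binding)
  u ≥ 0: u = 5
  v ≥ 0: v = 0 (binding)
Binding constraints: C5, v ≥ 0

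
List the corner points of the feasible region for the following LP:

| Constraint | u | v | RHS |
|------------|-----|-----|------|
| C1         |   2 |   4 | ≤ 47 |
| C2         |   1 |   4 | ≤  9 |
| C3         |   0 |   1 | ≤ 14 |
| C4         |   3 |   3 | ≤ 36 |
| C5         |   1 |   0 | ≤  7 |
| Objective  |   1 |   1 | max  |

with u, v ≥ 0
Each vertex is the intersection of two constraint boundaries that also satisfies all remaining constraints:
  u = 0 and v = 0 → (0, 0)
  u = 7 and v = 0 → (7, 0)
  u + 4v = 9 and u = 7 → (7, 0.5)
  u + 4v = 9 and u = 0 → (0, 2.25)

Vertices: (0, 0), (7, 0), (7, 0.5), (0, 2.25)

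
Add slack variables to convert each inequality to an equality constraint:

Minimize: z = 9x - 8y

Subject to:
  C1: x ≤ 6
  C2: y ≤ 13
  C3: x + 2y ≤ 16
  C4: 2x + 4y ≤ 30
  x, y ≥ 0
min z = 9x - 8y

s.t.
  x + s1 = 6
  y + s2 = 13
  x + 2y + s3 = 16
  2x + 4y + s4 = 30
  x, y, s1, s2, s3, s4 ≥ 0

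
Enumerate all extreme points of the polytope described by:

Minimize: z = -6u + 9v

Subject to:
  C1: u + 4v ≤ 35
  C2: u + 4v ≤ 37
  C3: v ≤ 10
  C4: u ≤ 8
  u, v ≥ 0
Each vertex is the intersection of two constraint boundaries that also satisfies all remaining constraints:
  u = 0 and v = 0 → (0, 0)
  u = 8 and v = 0 → (8, 0)
  u + 4v = 35 and u = 8 → (8, 6.75)
  u + 4v = 35 and u = 0 → (0, 8.75)

Vertices: (0, 0), (8, 0), (8, 6.75), (0, 8.75)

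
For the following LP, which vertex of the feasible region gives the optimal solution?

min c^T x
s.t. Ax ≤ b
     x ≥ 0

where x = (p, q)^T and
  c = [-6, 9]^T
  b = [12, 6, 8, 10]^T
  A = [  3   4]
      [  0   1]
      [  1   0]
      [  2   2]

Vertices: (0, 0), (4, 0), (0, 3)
(4, 0) with z = -24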